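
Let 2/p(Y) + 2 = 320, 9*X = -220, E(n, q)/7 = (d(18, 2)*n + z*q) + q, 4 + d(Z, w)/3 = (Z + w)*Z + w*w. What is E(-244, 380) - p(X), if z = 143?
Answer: -232394401/159 ≈ -1.4616e+6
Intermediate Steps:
d(Z, w) = -12 + 3*w**2 + 3*Z*(Z + w) (d(Z, w) = -12 + 3*((Z + w)*Z + w*w) = -12 + 3*(Z*(Z + w) + w**2) = -12 + 3*(w**2 + Z*(Z + w)) = -12 + (3*w**2 + 3*Z*(Z + w)) = -12 + 3*w**2 + 3*Z*(Z + w))
E(n, q) = 1008*q + 7560*n (E(n, q) = 7*(((-12 + 3*18**2 + 3*2**2 + 3*18*2)*n + 143*q) + q) = 7*(((-12 + 3*324 + 3*4 + 108)*n + 143*q) + q) = 7*(((-12 + 972 + 12 + 108)*n + 143*q) + q) = 7*((1080*n + 143*q) + q) = 7*((143*q + 1080*n) + q) = 7*(144*q + 1080*n) = 1008*q + 7560*n)
X = -220/9 (X = (1/9)*(-220) = -220/9 ≈ -24.444)
p(Y) = 1/159 (p(Y) = 2/(-2 + 320) = 2/318 = 2*(1/318) = 1/159)
E(-244, 380) - p(X) = (1008*380 + 7560*(-244)) - 1*1/159 = (383040 - 1844640) - 1/159 = -1461600 - 1/159 = -232394401/159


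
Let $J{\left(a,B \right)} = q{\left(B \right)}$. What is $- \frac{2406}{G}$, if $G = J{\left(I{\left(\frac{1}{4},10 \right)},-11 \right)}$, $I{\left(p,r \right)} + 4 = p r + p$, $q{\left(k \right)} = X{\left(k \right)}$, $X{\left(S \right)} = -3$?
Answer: $802$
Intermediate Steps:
$q{\left(k \right)} = -3$
$I{\left(p,r \right)} = -4 + p + p r$ ($I{\left(p,r \right)} = -4 + \left(p r + p\right) = -4 + \left(p + p r\right) = -4 + p + p r$)
$J{\left(a,B \right)} = -3$
$G = -3$
$- \frac{2406}{G} = - \frac{2406}{-3} = \left(-2406\right) \left(- \frac{1}{3}\right) = 802$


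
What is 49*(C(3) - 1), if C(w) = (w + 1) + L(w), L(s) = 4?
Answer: 343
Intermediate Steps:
C(w) = 5 + w (C(w) = (w + 1) + 4 = (1 + w) + 4 = 5 + w)
49*(C(3) - 1) = 49*((5 + 3) - 1) = 49*(8 - 1) = 49*7 = 343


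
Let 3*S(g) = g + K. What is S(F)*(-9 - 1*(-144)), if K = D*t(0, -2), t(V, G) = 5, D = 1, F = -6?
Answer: -45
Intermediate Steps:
K = 5 (K = 1*5 = 5)
S(g) = 5/3 + g/3 (S(g) = (g + 5)/3 = (5 + g)/3 = 5/3 + g/3)
S(F)*(-9 - 1*(-144)) = (5/3 + (1/3)*(-6))*(-9 - 1*(-144)) = (5/3 - 2)*(-9 + 144) = -1/3*135 = -45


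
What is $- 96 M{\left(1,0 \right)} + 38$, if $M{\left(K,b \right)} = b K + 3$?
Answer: $-250$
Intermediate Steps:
$M{\left(K,b \right)} = 3 + K b$ ($M{\left(K,b \right)} = K b + 3 = 3 + K b$)
$- 96 M{\left(1,0 \right)} + 38 = - 96 \left(3 + 1 \cdot 0\right) + 38 = - 96 \left(3 + 0\right) + 38 = \left(-96\right) 3 + 38 = -288 + 38 = -250$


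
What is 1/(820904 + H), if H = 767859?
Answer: 1/1588763 ≈ 6.2942e-7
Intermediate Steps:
1/(820904 + H) = 1/(820904 + 767859) = 1/1588763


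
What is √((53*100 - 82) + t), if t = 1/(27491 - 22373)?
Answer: 5*√5467196022/5118 ≈ 72.236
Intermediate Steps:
t = 1/5118 ≈ 0.00019539
√((53*100 - 82) + t) = √((53*100 - 82) + 1/5118) = √((5300 - 82) + 1/5118) = √(5218 + 1/5118) = √(26705725/5118) = 5*√5467196022/5118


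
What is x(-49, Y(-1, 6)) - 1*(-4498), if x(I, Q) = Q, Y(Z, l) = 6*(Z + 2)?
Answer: 4504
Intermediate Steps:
Y(Z, l) = 12 + 6*Z (Y(Z, l) = 6*(2 + Z) = 12 + 6*Z)
x(-49, Y(-1, 6)) - 1*(-4498) = (12 + 6*(-1)) - 1*(-4498) = (12 - 6) + 4498 = 6 + 4498 = 4504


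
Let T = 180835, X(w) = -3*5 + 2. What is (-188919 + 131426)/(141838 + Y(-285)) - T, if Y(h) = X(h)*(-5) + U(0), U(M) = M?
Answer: -25661086498/141903 ≈ -1.8084e+5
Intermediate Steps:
X(w) = -13 (X(w) = -15 + 2 = -13)
Y(h) = 65 (Y(h) = -13*(-5) + 0 = 65 + 0 = 65)
(-188919 + 131426)/(141838 + Y(-285)) - T = (-188919 + 131426)/(141838 + 65) - 1*180835 = -57493/141903 - 180835 = -25661086498/141903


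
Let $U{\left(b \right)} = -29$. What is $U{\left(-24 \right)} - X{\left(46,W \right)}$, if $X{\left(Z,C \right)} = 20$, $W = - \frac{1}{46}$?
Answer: $-49$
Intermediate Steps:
$W = - \frac{1}{46}$ ($W = \left(-1\right) \frac{1}{46} = - \frac{1}{46} \approx -0.021739$)
$U{\left(-24 \right)} - X{\left(46,W \right)} = -29 - 20 = -49$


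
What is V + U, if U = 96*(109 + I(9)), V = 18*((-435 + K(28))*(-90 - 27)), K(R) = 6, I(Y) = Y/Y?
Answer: 914034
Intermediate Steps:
I(Y) = 1
V = 903474 (V = 18*((-435 + 6)*(-90 - 27)) = 18*(-429*(-117)) = 18*50193 = 903474)
U = 10560 (U = 96*(109 + 1) = 96*110 = 10560)
V + U = 903474 + 10560 = 914034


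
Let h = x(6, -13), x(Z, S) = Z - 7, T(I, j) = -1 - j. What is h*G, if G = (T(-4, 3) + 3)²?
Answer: -1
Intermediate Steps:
x(Z, S) = -7 + Z
h = -1 (h = -7 + 6 = -1)
G = 1 (G = ((-1 - 1*3) + 3)² = ((-1 - 3) + 3)² = (-4 + 3)² = (-1)² = 1)
h*G = -1*1 = -1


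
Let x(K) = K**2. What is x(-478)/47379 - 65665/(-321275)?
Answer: 15303467827/3044337645 ≈ 5.0269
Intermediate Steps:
x(-478)/47379 - 65665/(-321275) = (-478)**2/47379 - 65665/(-321275) = 228484*(1/47379) - 65665*(-1/321275) = 228484/47379 + 13133/64255 = 15303467827/3044337645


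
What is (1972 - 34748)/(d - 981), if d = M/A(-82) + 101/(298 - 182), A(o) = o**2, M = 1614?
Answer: 6391188896/191074489 ≈ 33.449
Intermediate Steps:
d = 216587/194996 (d = 1614/((-82)**2) + 101/(298 - 182) = 1614/6724 + 101/116 = 1614*(1/6724) + 101*(1/116) = 807/3362 + 101/116 = 216587/194996 ≈ 1.1107)
(1972 - 34748)/(d - 981) = (1972 - 34748)/(216587/194996 - 981) = -32776/(-191074489/194996) = -32776*(-194996/191074489) = 6391188896/191074489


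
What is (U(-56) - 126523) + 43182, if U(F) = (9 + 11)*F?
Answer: -84461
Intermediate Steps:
U(F) = 20*F
(U(-56) - 126523) + 43182 = (20*(-56) - 126523) + 43182 = (-1120 - 126523) + 43182 = -127643 + 43182 = -84461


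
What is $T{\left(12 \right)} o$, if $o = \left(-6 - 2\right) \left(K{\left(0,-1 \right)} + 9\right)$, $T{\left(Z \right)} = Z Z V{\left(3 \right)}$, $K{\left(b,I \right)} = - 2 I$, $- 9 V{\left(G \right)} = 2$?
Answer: $2816$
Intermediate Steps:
$V{\left(G \right)} = - \frac{2}{9}$ ($V{\left(G \right)} = \left(- \frac{1}{9}\right) 2 = - \frac{2}{9}$)
$T{\left(Z \right)} = - \frac{2 Z^{2}}{9}$ ($T{\left(Z \right)} = Z Z \left(- \frac{2}{9}\right) = Z^{2} \left(- \frac{2}{9}\right) = - \frac{2 Z^{2}}{9}$)
$o = -88$ ($o = \left(-6 - 2\right) \left(\left(-2\right) \left(-1\right) + 9\right) = - 8 \left(2 + 9\right) = \left(-8\right) 11 = -88$)
$T{\left(12 \right)} o = - \frac{2 \cdot 12^{2}}{9} \left(-88\right) = \left(- \frac{2}{9}\right) 144 \left(-88\right) = \left(-32\right) \left(-88\right) = 2816$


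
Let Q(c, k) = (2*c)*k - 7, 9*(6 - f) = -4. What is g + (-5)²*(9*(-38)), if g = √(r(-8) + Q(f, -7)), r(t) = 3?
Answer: -8550 + 4*I*√53/3 ≈ -8550.0 + 9.7068*I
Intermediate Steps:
f = 58/9 (f = 6 - ⅑*(-4) = 6 + 4/9 = 58/9 ≈ 6.4444)
Q(c, k) = -7 + 2*c*k (Q(c, k) = 2*c*k - 7 = -7 + 2*c*k)
g = 4*I*√53/3 (g = √(3 + (-7 + 2*(58/9)*(-7))) = √(3 + (-7 - 812/9)) = √(3 - 875/9) = √(-848/9) = 4*I*√53/3 ≈ 9.7068*I)
g + (-5)²*(9*(-38)) = 4*I*√53/3 + (-5)²*(9*(-38)) = 4*I*√53/3 + 25*(-342) = 4*I*√53/3 - 8550 = -8550 + 4*I*√53/3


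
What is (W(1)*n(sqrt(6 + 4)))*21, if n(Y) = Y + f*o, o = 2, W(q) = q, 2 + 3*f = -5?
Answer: -98 + 21*sqrt(10) ≈ -31.592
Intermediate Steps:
f = -7/3 (f = -2/3 + (1/3)*(-5) = -2/3 - 5/3 = -7/3 ≈ -2.3333)
n(Y) = -14/3 + Y (n(Y) = Y - 7/3*2 = Y - 14/3 = -14/3 + Y)
(W(1)*n(sqrt(6 + 4)))*21 = (1*(-14/3 + sqrt(6 + 4)))*21 = (1*(-14/3 + sqrt(10)))*21 = (-14/3 + sqrt(10))*21 = -98 + 21*sqrt(10)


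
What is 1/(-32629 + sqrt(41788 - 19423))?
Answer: -32629/1064629276 - 3*sqrt(2485)/1064629276 ≈ -3.0789e-5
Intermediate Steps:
1/(-32629 + sqrt(41788 - 19423)) = 1/(-32629 + sqrt(22365)) = 1/(-32629 + 3*sqrt(2485))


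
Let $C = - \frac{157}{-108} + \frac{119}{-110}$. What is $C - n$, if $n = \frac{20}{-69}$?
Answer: $\frac{90407}{136620} \approx 0.66174$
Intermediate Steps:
$n = - \frac{20}{69}$ ($n = 20 \left(- \frac{1}{69}\right) = - \frac{20}{69} \approx -0.28986$)
$C = \frac{2209}{5940}$ ($C = \left(-157\right) \left(- \frac{1}{108}\right) + 119 \left(- \frac{1}{110}\right) = \frac{157}{108} - \frac{119}{110} = \frac{2209}{5940} \approx 0.37189$)
$C - n = \frac{2209}{5940} - - \frac{20}{69} = \frac{2209}{5940} + \frac{20}{69} = \frac{90407}{136620}$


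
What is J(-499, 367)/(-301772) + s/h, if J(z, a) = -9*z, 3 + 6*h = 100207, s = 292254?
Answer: 132178607091/7559690372 ≈ 17.485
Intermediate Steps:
h = 50102/3 (h = -½ + (⅙)*100207 = -½ + 100207/6 = 50102/3 ≈ 16701.)
J(-499, 367)/(-301772) + s/h = -9*(-499)/(-301772) + 292254/(50102/3) = 4491*(-1/301772) + 292254*(3/50102) = -4491/301772 + 438381/25051 = 132178607091/7559690372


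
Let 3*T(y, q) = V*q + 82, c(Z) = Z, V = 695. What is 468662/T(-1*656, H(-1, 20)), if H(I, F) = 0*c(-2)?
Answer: 702993/41 ≈ 17146.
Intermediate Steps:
H(I, F) = 0 (H(I, F) = 0*(-2) = 0)
T(y, q) = 82/3 + 695*q/3 (T(y, q) = (695*q + 82)/3 = (82 + 695*q)/3 = 82/3 + 695*q/3)
468662/T(-1*656, H(-1, 20)) = 468662/(82/3 + (695/3)*0) = 468662/(82/3 + 0) = 468662/(82/3) = 468662*(3/82) = 702993/41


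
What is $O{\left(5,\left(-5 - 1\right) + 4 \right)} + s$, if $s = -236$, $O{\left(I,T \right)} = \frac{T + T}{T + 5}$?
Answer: $- \frac{712}{3} \approx -237.33$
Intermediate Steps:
$O{\left(I,T \right)} = \frac{2 T}{5 + T}$
$O{\left(5,\left(-5 - 1\right) + 4 \right)} + s = \frac{2 \left(\left(-5 - 1\right) + 4\right)}{5 + \left(\left(-5 - 1\right) + 4\right)} - 236 = \frac{2 \left(-6 + 4\right)}{5 + \left(-6 + 4\right)} - 236 = 2 \left(-2\right) \frac{1}{5 - 2} - 236 = 2 \left(-2\right) \frac{1}{3} - 236 = - \frac{4}{3} - 236 = - \frac{712}{3}$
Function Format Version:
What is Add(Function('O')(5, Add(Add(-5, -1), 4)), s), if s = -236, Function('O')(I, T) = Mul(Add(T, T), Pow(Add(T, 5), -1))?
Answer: Rational(-712, 3) ≈ -237.33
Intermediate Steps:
Function('O')(I, T) = Mul(2, T, Pow(Add(5, T), -1)) (Function('O')(I, T) = Mul(Mul(2, T), Pow(Add(5, T), -1)) = Mul(2, T, Pow(Add(5, T), -1)))
Add(Function('O')(5, Add(Add(-5, -1), 4)), s) = Add(Mul(2, Add(Add(-5, -1), 4), Pow(Add(5, Add(Add(-5, -1), 4)), -1)), -236) = Add(Mul(2, Add(-6, 4), Pow(Add(5, Add(-6, 4)), -1)), -236) = Add(Mul(2, -2, Pow(Add(5, -2), -1)), -236) = Add(Mul(2, -2, Pow(3, -1)), -236) = Add(Mul(2, -2, Rational(1, 3)), -236) = Add(Rational(-4, 3), -236) = Rational(-712, 3)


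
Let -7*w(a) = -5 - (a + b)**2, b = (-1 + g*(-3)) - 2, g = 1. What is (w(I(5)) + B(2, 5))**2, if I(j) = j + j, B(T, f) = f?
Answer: 64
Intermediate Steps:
I(j) = 2*j
b = -6 (b = (-1 + 1*(-3)) - 2 = (-1 - 3) - 2 = -4 - 2 = -6)
w(a) = 5/7 + (-6 + a)**2/7 (w(a) = -(-5 - (a - 6)**2)/7 = -(-5 - (-6 + a)**2)/7 = 5/7 + (-6 + a)**2/7)
(w(I(5)) + B(2, 5))**2 = ((5/7 + (-6 + 2*5)**2/7) + 5)**2 = ((5/7 + (-6 + 10)**2/7) + 5)**2 = ((5/7 + (1/7)*4**2) + 5)**2 = ((5/7 + (1/7)*16) + 5)**2 = ((5/7 + 16/7) + 5)**2 = (3 + 5)**2 = 8**2 = 64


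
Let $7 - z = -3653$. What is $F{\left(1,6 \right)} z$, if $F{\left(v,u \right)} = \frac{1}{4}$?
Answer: $915$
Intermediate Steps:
$F{\left(v,u \right)} = \frac{1}{4}$
$z = 3660$ ($z = 7 - -3653 = 7 + 3653 = 3660$)
$F{\left(1,6 \right)} z = \frac{1}{4} \cdot 3660 = 915$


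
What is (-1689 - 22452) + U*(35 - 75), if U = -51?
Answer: -22101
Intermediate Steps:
(-1689 - 22452) + U*(35 - 75) = (-1689 - 22452) - 51*(35 - 75) = -24141 - 51*(-40) = -24141 + 2040 = -22101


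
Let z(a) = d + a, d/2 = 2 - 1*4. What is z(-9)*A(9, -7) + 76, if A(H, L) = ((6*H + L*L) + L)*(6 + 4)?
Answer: -12404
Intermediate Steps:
d = -4 (d = 2*(2 - 1*4) = 2*(2 - 4) = 2*(-2) = -4)
z(a) = -4 + a
A(H, L) = 10*L + 10*L**2 + 60*H (A(H, L) = ((6*H + L**2) + L)*10 = ((L**2 + 6*H) + L)*10 = (L + L**2 + 6*H)*10 = 10*L + 10*L**2 + 60*H)
z(-9)*A(9, -7) + 76 = (-4 - 9)*(10*(-7) + 10*(-7)**2 + 60*9) + 76 = -13*(-70 + 10*49 + 540) + 76 = -13*(-70 + 490 + 540) + 76 = -13*960 + 76 = -12480 + 76 = -12404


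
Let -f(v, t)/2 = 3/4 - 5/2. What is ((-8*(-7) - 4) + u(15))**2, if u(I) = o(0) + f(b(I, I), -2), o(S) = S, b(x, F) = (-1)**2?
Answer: 12321/4 ≈ 3080.3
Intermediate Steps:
b(x, F) = 1
f(v, t) = 7/2 (f(v, t) = -2*(3/4 - 5/2) = -2*(-7/4) = 7/2)
u(I) = 7/2 (u(I) = 0 + 7/2 = 7/2)
((-8*(-7) - 4) + u(15))**2 = ((-8*(-7) - 4) + 7/2)**2 = ((56 - 4) + 7/2)**2 = (52 + 7/2)**2 = (111/2)**2 = 12321/4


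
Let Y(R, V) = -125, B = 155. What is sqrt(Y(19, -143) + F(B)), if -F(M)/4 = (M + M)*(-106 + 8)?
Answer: sqrt(121395) ≈ 348.42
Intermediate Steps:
F(M) = 784*M (F(M) = -4*(M + M)*(-106 + 8) = -4*2*M*(-98) = -(-784)*M = 784*M)
sqrt(Y(19, -143) + F(B)) = sqrt(-125 + 784*155) = sqrt(-125 + 121520) = sqrt(121395)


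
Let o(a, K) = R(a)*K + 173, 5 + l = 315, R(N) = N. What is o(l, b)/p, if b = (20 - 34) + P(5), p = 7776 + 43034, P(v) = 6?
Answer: -2307/50810 ≈ -0.045404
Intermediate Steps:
l = 310 (l = -5 + 315 = 310)
p = 50810
b = -8 (b = (20 - 34) + 6 = -14 + 6 = -8)
o(a, K) = 173 + K*a (o(a, K) = a*K + 173 = K*a + 173 = 173 + K*a)
o(l, b)/p = (173 - 8*310)/50810 = (173 - 2480)*(1/50810) = -2307*1/50810 = -2307/50810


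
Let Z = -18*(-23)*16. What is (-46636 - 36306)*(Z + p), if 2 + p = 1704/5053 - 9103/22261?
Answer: -546732010567674/995441 ≈ -5.4924e+8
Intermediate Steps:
p = -233034381/112484833 (p = -2 + (1704/5053 - 9103/22261) = -2 - 8064715/112484833 = -233034381/112484833 ≈ -2.0717)
Z = 6624 (Z = 414*16 = 6624)
(-46636 - 36306)*(Z + p) = (-46636 - 36306)*(6624 - 233034381/112484833) = -82942*744866499411/112484833 = -546732010567674/995441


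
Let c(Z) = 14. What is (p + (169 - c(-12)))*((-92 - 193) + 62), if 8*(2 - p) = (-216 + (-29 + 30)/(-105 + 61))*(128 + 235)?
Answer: -71067647/32 ≈ -2.2209e+6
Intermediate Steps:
p = 313729/32 (p = 2 - (-216 + (-29 + 30)/(-105 + 61))*(128 + 235)/8 = 2 - (-216 + 1/(-44))*363/8 = 2 - (-216 + 1*(-1/44))*363/8 = 2 - (-216 - 1/44)*363/8 = 2 - (-9505)*363/352 = 2 - 1/8*(-313665/4) = 2 + 313665/32 = 313729/32 ≈ 9804.0)
(p + (169 - c(-12)))*((-92 - 193) + 62) = (313729/32 + (169 - 1*14))*((-92 - 193) + 62) = (313729/32 + (169 - 14))*(-285 + 62) = (313729/32 + 155)*(-223) = (318689/32)*(-223) = -71067647/32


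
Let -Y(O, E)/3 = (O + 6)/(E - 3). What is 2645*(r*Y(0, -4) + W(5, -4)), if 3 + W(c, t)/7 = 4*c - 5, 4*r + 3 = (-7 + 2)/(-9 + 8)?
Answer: 1579065/7 ≈ 2.2558e+5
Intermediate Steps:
Y(O, E) = -3*(6 + O)/(-3 + E) (Y(O, E) = -3*(O + 6)/(E - 3) = -3*(6 + O)/(-3 + E))
r = 1/2 (r = -3/4 + ((-7 + 2)/(-9 + 8))/4 = -3/4 + (-5/(-1))/4 = -3/4 + (-5*(-1))/4 = -3/4 + (1/4)*5 = -3/4 + 5/4 = 1/2 ≈ 0.50000)
W(c, t) = -56 + 28*c (W(c, t) = -21 + 7*(4*c - 5) = -21 + 7*(-5 + 4*c) = -21 + (-35 + 28*c) = -56 + 28*c)
2645*(r*Y(0, -4) + W(5, -4)) = 2645*((3*(-6 - 1*0)/(-3 - 4))/2 + (-56 + 28*5)) = 2645*((3*(-6 + 0)/(-7))/2 + (-56 + 140)) = 2645*((3*(-1/7)*(-6))/2 + 84) = 2645*((1/2)*(18/7) + 84) = 2645*(9/7 + 84) = 2645*(597/7) = 1579065/7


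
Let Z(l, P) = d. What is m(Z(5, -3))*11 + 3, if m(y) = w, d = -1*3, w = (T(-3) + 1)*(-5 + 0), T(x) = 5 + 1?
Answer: -382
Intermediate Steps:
T(x) = 6
w = -35 (w = (6 + 1)*(-5 + 0) = 7*(-5) = -35)
d = -3
Z(l, P) = -3
m(y) = -35
m(Z(5, -3))*11 + 3 = -35*11 + 3 = -385 + 3 = -382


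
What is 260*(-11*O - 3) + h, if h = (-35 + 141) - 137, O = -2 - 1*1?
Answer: 7769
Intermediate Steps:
O = -3 (O = -2 - 1 = -3)
h = -31 (h = 106 - 137 = -31)
260*(-11*O - 3) + h = 260*(-11*(-3) - 3) - 31 = 260*(33 - 3) - 31 = 260*30 - 31 = 7800 - 31 = 7769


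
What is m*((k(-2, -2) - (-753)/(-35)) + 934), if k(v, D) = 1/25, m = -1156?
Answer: -184603952/175 ≈ -1.0549e+6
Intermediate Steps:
k(v, D) = 1/25
m*((k(-2, -2) - (-753)/(-35)) + 934) = -1156*((1/25 - (-753)/(-35)) + 934) = -1156*((1/25 - (-753)*(-1)/35) + 934) = -1156*((1/25 - 1*753/35) + 934) = -1156*((1/25 - 753/35) + 934) = -1156*(-3758/175 + 934) = -1156*159692/175 = -184603952/175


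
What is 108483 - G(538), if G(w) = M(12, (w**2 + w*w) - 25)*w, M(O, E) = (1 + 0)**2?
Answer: 107945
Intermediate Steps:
M(O, E) = 1 (M(O, E) = 1**2 = 1)
G(w) = w (G(w) = 1*w = w)
108483 - G(538) = 108483 - 1*538 = 108483 - 538 = 107945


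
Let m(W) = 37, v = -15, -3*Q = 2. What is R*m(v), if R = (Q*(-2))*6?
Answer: 296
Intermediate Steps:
Q = -2/3 (Q = -1/3*2 = -2/3 ≈ -0.66667)
R = 8 (R = -2/3*(-2)*6 = (4/3)*6 = 8)
R*m(v) = 8*37 = 296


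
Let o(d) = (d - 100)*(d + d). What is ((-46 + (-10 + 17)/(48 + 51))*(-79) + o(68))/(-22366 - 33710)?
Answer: 71635/5551524 ≈ 0.012904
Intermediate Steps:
o(d) = 2*d*(-100 + d) (o(d) = (-100 + d)*(2*d) = 2*d*(-100 + d))
((-46 + (-10 + 17)/(48 + 51))*(-79) + o(68))/(-22366 - 33710) = ((-46 + (-10 + 17)/(48 + 51))*(-79) + 2*68*(-100 + 68))/(-22366 - 33710) = ((-46 + 7/99)*(-79) + 2*68*(-32))/(-56076) = ((-46 + 7*(1/99))*(-79) - 4352)*(-1/56076) = ((-46 + 7/99)*(-79) - 4352)*(-1/56076) = (-4547/99*(-79) - 4352)*(-1/56076) = (359213/99 - 4352)*(-1/56076) = -71635/99*(-1/56076) = 71635/5551524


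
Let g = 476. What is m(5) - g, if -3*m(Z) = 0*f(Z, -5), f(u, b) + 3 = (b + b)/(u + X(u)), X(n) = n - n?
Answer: -476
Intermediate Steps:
X(n) = 0
f(u, b) = -3 + 2*b/u (f(u, b) = -3 + (b + b)/(u + 0) = -3 + (2*b)/u = -3 + 2*b/u)
m(Z) = 0 (m(Z) = -0*(-3 + 2*(-5)/Z) = -0*(-3 - 10/Z) = -1/3*0 = 0)
m(5) - g = 0 - 1*476 = 0 - 476 = -476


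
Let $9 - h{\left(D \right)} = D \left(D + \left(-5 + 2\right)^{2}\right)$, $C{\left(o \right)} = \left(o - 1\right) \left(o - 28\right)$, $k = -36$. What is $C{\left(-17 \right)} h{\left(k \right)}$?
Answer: $-780030$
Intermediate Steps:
$C{\left(o \right)} = \left(-1 + o\right) \left(-28 + o\right)$
$h{\left(D \right)} = 9 - D \left(9 + D\right)$ ($h{\left(D \right)} = 9 - D \left(D + \left(-5 + 2\right)^{2}\right) = 9 - D \left(D + \left(-3\right)^{2}\right) = 9 - D \left(D + 9\right) = 9 - D \left(9 + D\right)$)
$C{\left(-17 \right)} h{\left(k \right)} = \left(28 + \left(-17\right)^{2} - -493\right) \left(9 - \left(-36\right)^{2} - -324\right) = \left(28 + 289 + 493\right) \left(9 - 1296 + 324\right) = 810 \left(9 - 1296 + 324\right) = 810 \left(-963\right) = -780030$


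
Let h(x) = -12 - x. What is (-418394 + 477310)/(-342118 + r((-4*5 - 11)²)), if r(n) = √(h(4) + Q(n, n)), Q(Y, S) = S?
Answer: -221496968/1286205769 - 13596*√105/9003440383 ≈ -0.17222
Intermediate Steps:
r(n) = √(-16 + n) (r(n) = √((-12 - 1*4) + n) = √((-12 - 4) + n) = √(-16 + n))
(-418394 + 477310)/(-342118 + r((-4*5 - 11)²)) = (-418394 + 477310)/(-342118 + √(-16 + (-4*5 - 11)²)) = 58916/(-342118 + √(-16 + (-20 - 11)²)) = 58916/(-342118 + √(-16 + (-31)²)) = 58916/(-342118 + √(-16 + 961)) = 58916/(-342118 + √945) = 58916/(-342118 + 3*√105)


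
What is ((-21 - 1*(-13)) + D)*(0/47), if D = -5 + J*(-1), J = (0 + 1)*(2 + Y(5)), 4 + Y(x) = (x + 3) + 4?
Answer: 0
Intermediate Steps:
Y(x) = 3 + x (Y(x) = -4 + ((x + 3) + 4) = -4 + ((3 + x) + 4) = -4 + (7 + x) = 3 + x)
J = 10 (J = (0 + 1)*(2 + (3 + 5)) = 1*(2 + 8) = 1*10 = 10)
D = -15 (D = -5 + 10*(-1) = -5 - 10 = -15)
((-21 - 1*(-13)) + D)*(0/47) = ((-21 - 1*(-13)) - 15)*(0/47) = ((-21 + 13) - 15)*(0*(1/47)) = (-8 - 15)*0 = -23*0 = 0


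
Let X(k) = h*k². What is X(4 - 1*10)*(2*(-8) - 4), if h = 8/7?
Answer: -5760/7 ≈ -822.86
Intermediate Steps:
h = 8/7 (h = 8*(⅐) = 8/7 ≈ 1.1429)
X(k) = 8*k²/7
X(4 - 1*10)*(2*(-8) - 4) = (8*(4 - 1*10)²/7)*(2*(-8) - 4) = (8*(4 - 10)²/7)*(-16 - 4) = ((8/7)*(-6)²)*(-20) = ((8/7)*36)*(-20) = (288/7)*(-20) = -5760/7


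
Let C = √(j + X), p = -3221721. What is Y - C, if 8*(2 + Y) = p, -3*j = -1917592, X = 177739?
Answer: -3221737/8 - √7352427/3 ≈ -4.0362e+5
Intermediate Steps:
j = 1917592/3 (j = -⅓*(-1917592) = 1917592/3 ≈ 6.3920e+5)
Y = -3221737/8 (Y = -2 + (⅛)*(-3221721) = -2 - 3221721/8 = -3221737/8 ≈ -4.0272e+5)
C = √7352427/3 (C = √(1917592/3 + 177739) = √(2450809/3) = √7352427/3 ≈ 903.85)
Y - C = -3221737/8 - √7352427/3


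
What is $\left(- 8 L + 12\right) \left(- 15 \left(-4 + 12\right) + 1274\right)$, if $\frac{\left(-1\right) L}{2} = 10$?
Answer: $198488$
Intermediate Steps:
$L = -20$ ($L = \left(-2\right) 10 = -20$)
$\left(- 8 L + 12\right) \left(- 15 \left(-4 + 12\right) + 1274\right) = \left(\left(-8\right) \left(-20\right) + 12\right) \left(- 15 \left(-4 + 12\right) + 1274\right) = \left(160 + 12\right) \left(\left(-15\right) 8 + 1274\right) = 172 \left(-120 + 1274\right) = 172 \cdot 1154 = 198488$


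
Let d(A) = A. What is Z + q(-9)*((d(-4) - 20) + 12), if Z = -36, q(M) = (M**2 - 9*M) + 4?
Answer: -2028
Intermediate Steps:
q(M) = 4 + M**2 - 9*M
Z + q(-9)*((d(-4) - 20) + 12) = -36 + (4 + (-9)**2 - 9*(-9))*((-4 - 20) + 12) = -36 + (4 + 81 + 81)*(-24 + 12) = -36 + 166*(-12) = -36 - 1992 = -2028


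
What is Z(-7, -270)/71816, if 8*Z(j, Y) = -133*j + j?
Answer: 231/143632 ≈ 0.0016083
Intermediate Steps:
Z(j, Y) = -33*j/2 (Z(j, Y) = (-133*j + j)/8 = (-132*j)/8 = -33*j/2)
Z(-7, -270)/71816 = -33/2*(-7)/71816 = (231/2)*(1/71816) = 231/143632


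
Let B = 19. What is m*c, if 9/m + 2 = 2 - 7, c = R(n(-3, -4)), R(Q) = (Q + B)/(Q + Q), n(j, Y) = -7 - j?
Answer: 135/56 ≈ 2.4107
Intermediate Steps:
R(Q) = (19 + Q)/(2*Q) (R(Q) = (Q + 19)/(Q + Q) = (19 + Q)/((2*Q)) = (19 + Q)*(1/(2*Q)) = (19 + Q)/(2*Q))
c = -15/8 (c = (19 + (-7 - 1*(-3)))/(2*(-7 - 1*(-3))) = (19 + (-7 + 3))/(2*(-7 + 3)) = (1/2)*(19 - 4)/(-4) = (1/2)*(-1/4)*15 = -15/8 ≈ -1.8750)
m = -9/7 (m = 9/(-2 + (2 - 7)) = 9/(-2 - 5) = 9/(-7) = 9*(-1/7) = -9/7 ≈ -1.2857)
m*c = -9/7*(-15/8) = 135/56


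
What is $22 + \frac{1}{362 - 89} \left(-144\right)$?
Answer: $\frac{1954}{91} \approx 21.473$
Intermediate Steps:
$22 + \frac{1}{362 - 89} \left(-144\right) = 22 + \frac{1}{273} \left(-144\right) = 22 - \frac{48}{91} = \frac{1954}{91}$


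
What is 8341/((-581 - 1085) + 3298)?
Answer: 8341/1632 ≈ 5.1109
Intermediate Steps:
8341/((-581 - 1085) + 3298) = 8341/(-1666 + 3298) = 8341/1632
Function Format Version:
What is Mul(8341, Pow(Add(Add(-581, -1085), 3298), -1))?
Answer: Rational(8341, 1632) ≈ 5.1109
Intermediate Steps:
Mul(8341, Pow(Add(Add(-581, -1085), 3298), -1)) = Mul(8341, Pow(Add(-1666, 3298), -1)) = Mul(8341, Pow(1632, -1)) = Mul(8341, Rational(1, 1632)) = Rational(8341, 1632)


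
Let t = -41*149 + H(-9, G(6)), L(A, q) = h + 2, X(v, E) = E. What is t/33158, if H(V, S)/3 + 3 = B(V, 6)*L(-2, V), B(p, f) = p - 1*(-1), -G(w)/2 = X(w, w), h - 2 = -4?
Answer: -3059/16579 ≈ -0.18451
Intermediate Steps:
h = -2 (h = 2 - 4 = -2)
G(w) = -2*w
B(p, f) = 1 + p (B(p, f) = p + 1 = 1 + p)
L(A, q) = 0 (L(A, q) = -2 + 2 = 0)
H(V, S) = -9 (H(V, S) = -9 + 3*((1 + V)*0) = -9 + 3*0 = -9 + 0 = -9)
t = -6118 (t = -41*149 - 9 = -6109 - 9 = -6118)
t/33158 = -6118/33158 = -6118*1/33158 = -3059/16579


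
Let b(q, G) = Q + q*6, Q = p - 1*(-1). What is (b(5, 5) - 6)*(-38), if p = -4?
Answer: -798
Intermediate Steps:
Q = -3 (Q = -4 - 1*(-1) = -4 + 1 = -3)
b(q, G) = -3 + 6*q (b(q, G) = -3 + q*6 = -3 + 6*q)
(b(5, 5) - 6)*(-38) = ((-3 + 6*5) - 6)*(-38) = ((-3 + 30) - 6)*(-38) = (27 - 6)*(-38) = 21*(-38) = -798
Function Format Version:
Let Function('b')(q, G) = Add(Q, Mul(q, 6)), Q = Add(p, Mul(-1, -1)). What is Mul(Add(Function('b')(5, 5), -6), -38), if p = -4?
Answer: -798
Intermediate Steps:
Q = -3 (Q = Add(-4, Mul(-1, -1)) = Add(-4, 1) = -3)
Function('b')(q, G) = Add(-3, Mul(6, q)) (Function('b')(q, G) = Add(-3, Mul(q, 6)) = Add(-3, Mul(6, q)))
Mul(Add(Function('b')(5, 5), -6), -38) = Mul(Add(Add(-3, Mul(6, 5)), -6), -38) = Mul(Add(Add(-3, 30), -6), -38) = Mul(Add(27, -6), -38) = Mul(21, -38) = -798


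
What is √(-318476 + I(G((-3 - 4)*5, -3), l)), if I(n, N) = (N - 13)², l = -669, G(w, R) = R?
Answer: 2*√36662 ≈ 382.95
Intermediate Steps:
I(n, N) = (-13 + N)²
√(-318476 + I(G((-3 - 4)*5, -3), l)) = √(-318476 + (-13 - 669)²) = √(-318476 + (-682)²) = √(-318476 + 465124) = √146648 = 2*√36662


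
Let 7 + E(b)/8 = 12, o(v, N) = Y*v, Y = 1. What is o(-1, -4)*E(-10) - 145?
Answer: -185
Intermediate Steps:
o(v, N) = v (o(v, N) = 1*v = v)
E(b) = 40 (E(b) = -56 + 8*12 = -56 + 96 = 40)
o(-1, -4)*E(-10) - 145 = -1*40 - 145 = -40 - 145 = -185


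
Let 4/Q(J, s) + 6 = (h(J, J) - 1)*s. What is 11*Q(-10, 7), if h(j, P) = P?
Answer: -44/83 ≈ -0.53012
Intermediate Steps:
Q(J, s) = 4/(-6 + s*(-1 + J)) (Q(J, s) = 4/(-6 + (J - 1)*s) = 4/(-6 + (-1 + J)*s) = 4/(-6 + s*(-1 + J)))
11*Q(-10, 7) = 11*(4/(-6 - 1*7 - 10*7)) = 11*(4/(-6 - 7 - 70)) = 11*(4/(-83)) = 11*(4*(-1/83)) = 11*(-4/83) = -44/83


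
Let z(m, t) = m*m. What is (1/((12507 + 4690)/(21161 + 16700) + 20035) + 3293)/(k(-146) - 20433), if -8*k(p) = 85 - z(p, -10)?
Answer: -713698799182/3853307005977 ≈ -0.18522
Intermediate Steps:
z(m, t) = m²
k(p) = -85/8 + p²/8 (k(p) = -(85 - p²)/8 = -85/8 + p²/8)
(1/((12507 + 4690)/(21161 + 16700) + 20035) + 3293)/(k(-146) - 20433) = (1/((12507 + 4690)/(21161 + 16700) + 20035) + 3293)/((-85/8 + (⅛)*(-146)²) - 20433) = (1/(17197/37861 + 20035) + 3293)/((-85/8 + (⅛)*21316) - 20433) = (1/(17197*(1/37861) + 20035) + 3293)/((-85/8 + 5329/2) - 20433) = (1/(17197/37861 + 20035) + 3293)/(21231/8 - 20433) = (1/(758562332/37861) + 3293)/(-142233/8) = (37861/758562332 + 3293)*(-8/142233) = (2497945797137/758562332)*(-8/142233) = -713698799182/3853307005977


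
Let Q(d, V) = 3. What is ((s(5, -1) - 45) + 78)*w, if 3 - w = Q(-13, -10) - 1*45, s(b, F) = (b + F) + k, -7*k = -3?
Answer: 11790/7 ≈ 1684.3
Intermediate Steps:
k = 3/7 (k = -⅐*(-3) = 3/7 ≈ 0.42857)
s(b, F) = 3/7 + F + b (s(b, F) = (b + F) + 3/7 = (F + b) + 3/7 = 3/7 + F + b)
w = 45 (w = 3 - (3 - 1*45) = 3 - (3 - 45) = 3 - 1*(-42) = 3 + 42 = 45)
((s(5, -1) - 45) + 78)*w = (((3/7 - 1 + 5) - 45) + 78)*45 = ((31/7 - 45) + 78)*45 = (-284/7 + 78)*45 = (262/7)*45 = 11790/7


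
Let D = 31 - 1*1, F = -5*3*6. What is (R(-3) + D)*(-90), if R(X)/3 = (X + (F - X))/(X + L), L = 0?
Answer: -10800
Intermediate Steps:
F = -90 (F = -15*6 = -90)
D = 30 (D = 31 - 1 = 30)
R(X) = -270/X (R(X) = 3*((X + (-90 - X))/(X + 0)) = 3*(-90/X) = -270/X)
(R(-3) + D)*(-90) = (-270/(-3) + 30)*(-90) = (-270*(-⅓) + 30)*(-90) = (90 + 30)*(-90) = 120*(-90) = -10800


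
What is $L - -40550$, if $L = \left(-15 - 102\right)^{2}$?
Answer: $54239$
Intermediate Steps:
$L = 13689$ ($L = \left(-117\right)^{2} = 13689$)
$L - -40550 = 13689 - -40550 = 13689 + 40550 = 54239$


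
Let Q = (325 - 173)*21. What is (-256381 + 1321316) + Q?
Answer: 1068127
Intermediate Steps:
Q = 3192 (Q = 152*21 = 3192)
(-256381 + 1321316) + Q = (-256381 + 1321316) + 3192 = 1064935 + 3192 = 1068127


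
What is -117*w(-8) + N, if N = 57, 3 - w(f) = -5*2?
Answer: -1464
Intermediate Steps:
w(f) = 13 (w(f) = 3 - (-5)*2 = 3 - 1*(-10) = 3 + 10 = 13)
-117*w(-8) + N = -117*13 + 57 = -1521 + 57 = -1464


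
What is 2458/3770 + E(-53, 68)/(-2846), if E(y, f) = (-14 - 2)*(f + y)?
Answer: 1975067/2682355 ≈ 0.73632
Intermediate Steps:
E(y, f) = -16*f - 16*y (E(y, f) = -16*(f + y) = -16*f - 16*y)
2458/3770 + E(-53, 68)/(-2846) = 2458/3770 + (-16*68 - 16*(-53))/(-2846) = 2458*(1/3770) + (-1088 + 848)*(-1/2846) = 1229/1885 - 240*(-1/2846) = 1229/1885 + 120/1423 = 1975067/2682355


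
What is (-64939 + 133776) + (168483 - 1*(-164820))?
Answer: 402140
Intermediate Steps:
(-64939 + 133776) + (168483 - 1*(-164820)) = 68837 + (168483 + 164820) = 68837 + 333303 = 402140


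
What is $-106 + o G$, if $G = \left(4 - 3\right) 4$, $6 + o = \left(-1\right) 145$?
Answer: $-710$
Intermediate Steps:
$o = -151$ ($o = -6 - 145 = -151$)
$G = 4$ ($G = 1 \cdot 4 = 4$)
$-106 + o G = -106 - 604 = -710$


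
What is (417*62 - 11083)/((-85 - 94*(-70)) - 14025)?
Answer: -14771/7530 ≈ -1.9616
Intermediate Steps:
(417*62 - 11083)/((-85 - 94*(-70)) - 14025) = (25854 - 11083)/((-85 + 6580) - 14025) = 14771/(6495 - 14025) = 14771/(-7530) = 14771*(-1/7530) = -14771/7530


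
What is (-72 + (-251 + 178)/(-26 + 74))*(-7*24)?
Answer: 24703/2 ≈ 12352.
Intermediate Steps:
(-72 + (-251 + 178)/(-26 + 74))*(-7*24) = (-72 - 73/48)*(-168) = -3529/48*(-168) = 24703/2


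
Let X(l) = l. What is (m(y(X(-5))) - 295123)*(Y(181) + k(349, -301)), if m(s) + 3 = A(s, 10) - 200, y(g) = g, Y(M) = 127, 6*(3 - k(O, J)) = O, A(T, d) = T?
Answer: -127287661/6 ≈ -2.1215e+7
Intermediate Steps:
k(O, J) = 3 - O/6
m(s) = -203 + s (m(s) = -3 + (s - 200) = -3 + (-200 + s) = -203 + s)
(m(y(X(-5))) - 295123)*(Y(181) + k(349, -301)) = ((-203 - 5) - 295123)*(127 + (3 - 1/6*349)) = (-208 - 295123)*(127 + (3 - 349/6)) = -295331*(127 - 331/6) = -295331*431/6 = -127287661/6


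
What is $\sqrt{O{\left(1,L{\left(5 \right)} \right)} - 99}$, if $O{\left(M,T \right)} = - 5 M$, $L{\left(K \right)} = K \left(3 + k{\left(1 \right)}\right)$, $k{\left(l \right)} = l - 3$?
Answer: $2 i \sqrt{26} \approx 10.198 i$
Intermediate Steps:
$k{\left(l \right)} = -3 + l$
$L{\left(K \right)} = K$ ($L{\left(K \right)} = K \left(3 + \left(-3 + 1\right)\right) = K \left(3 - 2\right) = K 1 = K$)
$\sqrt{O{\left(1,L{\left(5 \right)} \right)} - 99} = \sqrt{\left(-5\right) 1 - 99} = \sqrt{-5 - 99} = \sqrt{-104} = 2 i \sqrt{26}$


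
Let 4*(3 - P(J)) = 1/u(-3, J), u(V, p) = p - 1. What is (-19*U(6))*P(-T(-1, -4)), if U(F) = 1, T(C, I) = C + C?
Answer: -209/4 ≈ -52.250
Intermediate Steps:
T(C, I) = 2*C
u(V, p) = -1 + p
P(J) = 3 - 1/(4*(-1 + J))
(-19*U(6))*P(-T(-1, -4)) = (-19*1)*((-13 + 12*(-2*(-1)))/(4*(-1 - 2*(-1)))) = -19*(-13 + 12*(-1*(-2)))/(4*(-1 - 1*(-2))) = -19*(-13 + 12*2)/(4*(-1 + 2)) = -19*(-13 + 24)/(4*1) = -19*11/4 = -209/4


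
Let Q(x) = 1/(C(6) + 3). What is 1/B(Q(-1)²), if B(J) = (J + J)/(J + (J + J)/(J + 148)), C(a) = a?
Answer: 12151/23978 ≈ 0.50676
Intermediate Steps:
Q(x) = ⅑ (Q(x) = 1/(6 + 3) = 1/9 = ⅑)
B(J) = 2*J/(J + 2*J/(148 + J)) (B(J) = (2*J)/(J + (2*J)/(148 + J)) = (2*J)/(J + 2*J/(148 + J)) = 2*J/(J + 2*J/(148 + J)))
1/B(Q(-1)²) = 1/(2*(148 + (⅑)²)/(150 + (⅑)²)) = 1/(2*(148 + 1/81)/(150 + 1/81)) = 1/(2*(11989/81)/(12151/81)) = 1/(2*(81/12151)*(11989/81)) = 1/(23978/12151) = 12151/23978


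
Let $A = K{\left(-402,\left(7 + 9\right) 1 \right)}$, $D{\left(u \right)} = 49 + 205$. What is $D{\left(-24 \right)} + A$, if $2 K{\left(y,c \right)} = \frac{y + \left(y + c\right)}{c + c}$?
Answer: $\frac{3867}{16} \approx 241.69$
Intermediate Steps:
$D{\left(u \right)} = 254$
$K{\left(y,c \right)} = \frac{c + 2 y}{4 c}$ ($K{\left(y,c \right)} = \frac{\left(y + \left(y + c\right)\right) \frac{1}{c + c}}{2} = \frac{\left(y + \left(c + y\right)\right) \frac{1}{2 c}}{2} = \frac{\left(c + 2 y\right) \frac{1}{2 c}}{2} = \frac{\frac{1}{2} \frac{1}{c} \left(c + 2 y\right)}{2} = \frac{c + 2 y}{4 c}$)
$A = - \frac{197}{16}$ ($A = \frac{\left(7 + 9\right) 1 + 2 \left(-402\right)}{4 \left(7 + 9\right) 1} = \frac{16 \cdot 1 - 804}{4 \cdot 16 \cdot 1} = \frac{16 - 804}{4 \cdot 16} = \frac{1}{4} \cdot \frac{1}{16} \left(-788\right) = - \frac{197}{16} \approx -12.313$)
$D{\left(-24 \right)} + A = 254 - \frac{197}{16} = \frac{3867}{16}$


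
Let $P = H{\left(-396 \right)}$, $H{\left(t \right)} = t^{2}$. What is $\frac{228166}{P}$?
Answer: $\frac{114083}{78408} \approx 1.455$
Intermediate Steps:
$P = 156816$ ($P = \left(-396\right)^{2} = 156816$)
$\frac{228166}{P} = \frac{228166}{156816} = 228166 \cdot \frac{1}{156816} = \frac{114083}{78408}$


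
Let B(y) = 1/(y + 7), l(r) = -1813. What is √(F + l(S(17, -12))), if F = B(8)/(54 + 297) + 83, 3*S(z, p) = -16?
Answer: I*√592049185/585 ≈ 41.593*I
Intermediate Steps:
S(z, p) = -16/3 (S(z, p) = (⅓)*(-16) = -16/3)
B(y) = 1/(7 + y)
F = 436996/5265 (F = 1/((7 + 8)*(54 + 297)) + 83 = 1/(15*351) + 83 = (1/15)*(1/351) + 83 = 1/5265 + 83 = 436996/5265 ≈ 83.000)
√(F + l(S(17, -12))) = √(436996/5265 - 1813) = √(-9108449/5265) = I*√592049185/585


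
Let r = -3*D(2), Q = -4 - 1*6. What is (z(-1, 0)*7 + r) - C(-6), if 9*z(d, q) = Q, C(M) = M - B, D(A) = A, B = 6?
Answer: -16/9 ≈ -1.7778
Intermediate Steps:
C(M) = -6 + M (C(M) = M - 1*6 = M - 6 = -6 + M)
Q = -10 (Q = -4 - 6 = -10)
z(d, q) = -10/9 (z(d, q) = (⅑)*(-10) = -10/9)
r = -6 (r = -3*2 = -6)
(z(-1, 0)*7 + r) - C(-6) = (-10/9*7 - 6) - (-6 - 6) = (-70/9 - 6) - 1*(-12) = -124/9 + 12 = -16/9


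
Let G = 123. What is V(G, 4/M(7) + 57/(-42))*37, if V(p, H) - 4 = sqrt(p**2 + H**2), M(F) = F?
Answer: 148 + 37*sqrt(2965405)/14 ≈ 4699.1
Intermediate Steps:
V(p, H) = 4 + sqrt(H**2 + p**2) (V(p, H) = 4 + sqrt(p**2 + H**2) = 4 + sqrt(H**2 + p**2))
V(G, 4/M(7) + 57/(-42))*37 = (4 + sqrt((4/7 + 57/(-42))**2 + 123**2))*37 = (4 + sqrt((4*(1/7) + 57*(-1/42))**2 + 15129))*37 = (4 + sqrt((4/7 - 19/14)**2 + 15129))*37 = (4 + sqrt((-11/14)**2 + 15129))*37 = (4 + sqrt(121/196 + 15129))*37 = (4 + sqrt(2965405/196))*37 = (4 + sqrt(2965405)/14)*37 = 148 + 37*sqrt(2965405)/14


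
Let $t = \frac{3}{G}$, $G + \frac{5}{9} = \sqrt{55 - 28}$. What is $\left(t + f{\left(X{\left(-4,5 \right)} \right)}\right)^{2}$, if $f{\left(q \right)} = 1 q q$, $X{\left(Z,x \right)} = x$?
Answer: $\frac{734402137}{1168561} + \frac{39500865 \sqrt{3}}{2337122} \approx 657.74$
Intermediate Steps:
$G = - \frac{5}{9} + 3 \sqrt{3}$ ($G = - \frac{5}{9} + \sqrt{55 - 28} = - \frac{5}{9} + \sqrt{27} = - \frac{5}{9} + 3 \sqrt{3} \approx 4.6406$)
$f{\left(q \right)} = q^{2}$ ($f{\left(q \right)} = q q = q^{2}$)
$t = \frac{3}{- \frac{5}{9} + 3 \sqrt{3}} \approx 0.64647$
$\left(t + f{\left(X{\left(-4,5 \right)} \right)}\right)^{2} = \left(\left(\frac{135}{2162} + \frac{729 \sqrt{3}}{2162}\right) + 5^{2}\right)^{2} = \left(\left(\frac{135}{2162} + \frac{729 \sqrt{3}}{2162}\right) + 25\right)^{2} = \left(\frac{54185}{2162} + \frac{729 \sqrt{3}}{2162}\right)^{2}$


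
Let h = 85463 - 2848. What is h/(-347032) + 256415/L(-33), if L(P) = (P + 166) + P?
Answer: 4448797439/1735160 ≈ 2563.9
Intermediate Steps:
L(P) = 166 + 2*P (L(P) = (166 + P) + P = 166 + 2*P)
h = 82615
h/(-347032) + 256415/L(-33) = 82615/(-347032) + 256415/(166 + 2*(-33)) = 82615*(-1/347032) + 256415/(166 - 66) = -82615/347032 + 256415/100 = -82615/347032 + 256415*(1/100) = -82615/347032 + 51283/20 = 4448797439/1735160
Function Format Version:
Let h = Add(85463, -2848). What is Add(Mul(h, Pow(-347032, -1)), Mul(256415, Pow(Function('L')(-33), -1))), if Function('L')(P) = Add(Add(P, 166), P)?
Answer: Rational(4448797439, 1735160) ≈ 2563.9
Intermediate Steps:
Function('L')(P) = Add(166, Mul(2, P)) (Function('L')(P) = Add(Add(166, P), P) = Add(166, Mul(2, P)))
h = 82615
Add(Mul(h, Pow(-347032, -1)), Mul(256415, Pow(Function('L')(-33), -1))) = Add(Mul(82615, Pow(-347032, -1)), Mul(256415, Pow(Add(166, Mul(2, -33)), -1))) = Add(Mul(82615, Rational(-1, 347032)), Mul(256415, Pow(Add(166, -66), -1))) = Add(Rational(-82615, 347032), Mul(256415, Pow(100, -1))) = Add(Rational(-82615, 347032), Mul(256415, Rational(1, 100))) = Add(Rational(-82615, 347032), Rational(51283, 20)) = Rational(4448797439, 1735160)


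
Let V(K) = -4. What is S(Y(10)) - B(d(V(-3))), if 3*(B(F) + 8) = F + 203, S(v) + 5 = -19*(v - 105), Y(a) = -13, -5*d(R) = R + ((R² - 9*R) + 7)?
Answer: 2181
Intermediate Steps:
d(R) = -7/5 - R²/5 + 8*R/5 (d(R) = -(R + ((R² - 9*R) + 7))/5 = -(R + (7 + R² - 9*R))/5 = -(7 + R² - 8*R)/5 = -7/5 - R²/5 + 8*R/5)
S(v) = 1990 - 19*v (S(v) = -5 - 19*(v - 105) = -5 - 19*(-105 + v) = -5 + (1995 - 19*v) = 1990 - 19*v)
B(F) = 179/3 + F/3 (B(F) = -8 + (F + 203)/3 = -8 + (203 + F)/3 = -8 + (203/3 + F/3) = 179/3 + F/3)
S(Y(10)) - B(d(V(-3))) = (1990 - 19*(-13)) - (179/3 + (-7/5 - ⅕*(-4)² + (8/5)*(-4))/3) = (1990 + 247) - (179/3 + (-7/5 - ⅕*16 - 32/5)/3) = 2237 - (179/3 + (-7/5 - 16/5 - 32/5)/3) = 2237 - (179/3 + (⅓)*(-11)) = 2237 - (179/3 - 11/3) = 2237 - 1*56 = 2237 - 56 = 2181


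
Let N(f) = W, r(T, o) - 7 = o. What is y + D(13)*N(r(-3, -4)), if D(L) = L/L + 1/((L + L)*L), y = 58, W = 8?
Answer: 11158/169 ≈ 66.024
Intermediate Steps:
r(T, o) = 7 + o
N(f) = 8
D(L) = 1 + 1/(2*L²) (D(L) = 1 + 1/(((2*L))*L) = 1 + (1/(2*L))/L = 1 + 1/(2*L²))
y + D(13)*N(r(-3, -4)) = 58 + (1 + (½)/13²)*8 = 58 + (1 + (½)*(1/169))*8 = 58 + (1 + 1/338)*8 = 58 + (339/338)*8 = 58 + 1356/169 = 11158/169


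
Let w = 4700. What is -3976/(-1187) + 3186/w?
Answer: 11234491/2789450 ≈ 4.0275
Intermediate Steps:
-3976/(-1187) + 3186/w = -3976/(-1187) + 3186/4700 = -3976*(-1/1187) + 3186*(1/4700) = 3976/1187 + 1593/2350 = 11234491/2789450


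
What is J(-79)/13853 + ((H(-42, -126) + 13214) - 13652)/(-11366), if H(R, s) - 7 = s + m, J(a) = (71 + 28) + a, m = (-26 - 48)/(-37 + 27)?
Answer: 19602322/393632995 ≈ 0.049798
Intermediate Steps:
m = 37/5 (m = -74/(-10) = -74*(-⅒) = 37/5 ≈ 7.4000)
J(a) = 99 + a
H(R, s) = 72/5 + s (H(R, s) = 7 + (s + 37/5) = 7 + (37/5 + s) = 72/5 + s)
J(-79)/13853 + ((H(-42, -126) + 13214) - 13652)/(-11366) = (99 - 79)/13853 + (((72/5 - 126) + 13214) - 13652)/(-11366) = 20*(1/13853) + ((-558/5 + 13214) - 13652)*(-1/11366) = 20/13853 + (65512/5 - 13652)*(-1/11366) = 20/13853 - 2748/5*(-1/11366) = 20/13853 + 1374/28415 = 19602322/393632995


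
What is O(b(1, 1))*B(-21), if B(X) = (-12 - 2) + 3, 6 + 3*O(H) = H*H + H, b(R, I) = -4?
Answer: -22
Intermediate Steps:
O(H) = -2 + H/3 + H²/3 (O(H) = -2 + (H*H + H)/3 = -2 + (H² + H)/3 = -2 + (H + H²)/3 = -2 + (H/3 + H²/3) = -2 + H/3 + H²/3)
B(X) = -11 (B(X) = -14 + 3 = -11)
O(b(1, 1))*B(-21) = (-2 + (⅓)*(-4) + (⅓)*(-4)²)*(-11) = (-2 - 4/3 + (⅓)*16)*(-11) = (-2 - 4/3 + 16/3)*(-11) = 2*(-11) = -22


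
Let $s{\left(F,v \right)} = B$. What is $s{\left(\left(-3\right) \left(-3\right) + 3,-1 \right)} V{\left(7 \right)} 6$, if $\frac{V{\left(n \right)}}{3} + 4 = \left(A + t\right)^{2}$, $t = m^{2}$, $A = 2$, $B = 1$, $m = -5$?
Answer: $13050$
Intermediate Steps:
$s{\left(F,v \right)} = 1$
$t = 25$ ($t = \left(-5\right)^{2} = 25$)
$V{\left(n \right)} = 2175$ ($V{\left(n \right)} = -12 + 3 \left(2 + 25\right)^{2} = -12 + 3 \cdot 27^{2} = -12 + 3 \cdot 729 = -12 + 2187 = 2175$)
$s{\left(\left(-3\right) \left(-3\right) + 3,-1 \right)} V{\left(7 \right)} 6 = 1 \cdot 2175 \cdot 6 = 2175 \cdot 6 = 13050$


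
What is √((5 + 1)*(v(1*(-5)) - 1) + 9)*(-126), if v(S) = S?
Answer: -378*I*√3 ≈ -654.71*I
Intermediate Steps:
√((5 + 1)*(v(1*(-5)) - 1) + 9)*(-126) = √((5 + 1)*(1*(-5) - 1) + 9)*(-126) = √(6*(-5 - 1) + 9)*(-126) = √(6*(-6) + 9)*(-126) = √(-36 + 9)*(-126) = √(-27)*(-126) = (3*I*√3)*(-126) = -378*I*√3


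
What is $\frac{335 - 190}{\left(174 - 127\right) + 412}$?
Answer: $\frac{145}{459} \approx 0.3159$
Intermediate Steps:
$\frac{335 - 190}{\left(174 - 127\right) + 412} = \frac{145}{\left(174 - 127\right) + 412} = \frac{145}{47 + 412} = \frac{145}{459}$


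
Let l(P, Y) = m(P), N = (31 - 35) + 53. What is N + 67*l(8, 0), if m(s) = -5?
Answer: -286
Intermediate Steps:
N = 49 (N = -4 + 53 = 49)
l(P, Y) = -5
N + 67*l(8, 0) = 49 + 67*(-5) = 49 - 335 = -286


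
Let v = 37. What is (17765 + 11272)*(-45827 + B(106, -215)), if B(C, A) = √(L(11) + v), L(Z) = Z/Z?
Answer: -1330678599 + 29037*√38 ≈ -1.3305e+9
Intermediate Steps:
L(Z) = 1
B(C, A) = √38 (B(C, A) = √(1 + 37) = √38)
(17765 + 11272)*(-45827 + B(106, -215)) = (17765 + 11272)*(-45827 + √38) = 29037*(-45827 + √38) = -1330678599 + 29037*√38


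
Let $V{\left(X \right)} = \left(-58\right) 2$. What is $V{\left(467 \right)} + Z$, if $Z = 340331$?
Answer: $340215$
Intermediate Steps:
$V{\left(X \right)} = -116$
$V{\left(467 \right)} + Z = -116 + 340331 = 340215$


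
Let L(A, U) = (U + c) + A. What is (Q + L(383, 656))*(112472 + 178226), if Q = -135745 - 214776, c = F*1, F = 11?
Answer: -101590520758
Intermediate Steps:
c = 11 (c = 11*1 = 11)
L(A, U) = 11 + A + U (L(A, U) = (U + 11) + A = (11 + U) + A = 11 + A + U)
Q = -350521
(Q + L(383, 656))*(112472 + 178226) = (-350521 + (11 + 383 + 656))*(112472 + 178226) = (-350521 + 1050)*290698 = -349471*290698 = -101590520758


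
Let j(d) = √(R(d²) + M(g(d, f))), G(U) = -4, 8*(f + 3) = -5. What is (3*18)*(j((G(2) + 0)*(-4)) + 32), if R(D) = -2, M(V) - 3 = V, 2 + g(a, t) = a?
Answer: 1728 + 54*√15 ≈ 1937.1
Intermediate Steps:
f = -29/8 (f = -3 + (⅛)*(-5) = -3 - 5/8 = -29/8 ≈ -3.6250)
g(a, t) = -2 + a
M(V) = 3 + V
j(d) = √(-1 + d) (j(d) = √(-2 + (3 + (-2 + d))) = √(-2 + (1 + d)) = √(-1 + d))
(3*18)*(j((G(2) + 0)*(-4)) + 32) = (3*18)*(√(-1 + (-4 + 0)*(-4)) + 32) = 54*(√(-1 - 4*(-4)) + 32) = 54*(√(-1 + 16) + 32) = 54*(√15 + 32) = 54*(32 + √15) = 1728 + 54*√15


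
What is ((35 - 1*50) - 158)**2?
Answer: 29929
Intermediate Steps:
((35 - 1*50) - 158)**2 = ((35 - 50) - 158)**2 = (-15 - 158)**2 = (-173)**2 = 29929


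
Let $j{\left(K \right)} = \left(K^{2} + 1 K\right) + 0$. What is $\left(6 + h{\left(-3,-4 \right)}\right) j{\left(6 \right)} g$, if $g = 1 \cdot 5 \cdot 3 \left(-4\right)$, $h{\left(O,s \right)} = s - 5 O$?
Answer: $-42840$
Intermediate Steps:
$j{\left(K \right)} = K + K^{2}$ ($j{\left(K \right)} = \left(K^{2} + K\right) + 0 = \left(K + K^{2}\right) + 0 = K + K^{2}$)
$g = -60$ ($g = 5 \cdot 3 \left(-4\right) = 15 \left(-4\right) = -60$)
$\left(6 + h{\left(-3,-4 \right)}\right) j{\left(6 \right)} g = \left(6 - -11\right) 6 \left(1 + 6\right) \left(-60\right) = \left(6 + \left(-4 + 15\right)\right) 6 \cdot 7 \left(-60\right) = \left(6 + 11\right) 42 \left(-60\right) = 17 \cdot 42 \left(-60\right) = 714 \left(-60\right) = -42840$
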